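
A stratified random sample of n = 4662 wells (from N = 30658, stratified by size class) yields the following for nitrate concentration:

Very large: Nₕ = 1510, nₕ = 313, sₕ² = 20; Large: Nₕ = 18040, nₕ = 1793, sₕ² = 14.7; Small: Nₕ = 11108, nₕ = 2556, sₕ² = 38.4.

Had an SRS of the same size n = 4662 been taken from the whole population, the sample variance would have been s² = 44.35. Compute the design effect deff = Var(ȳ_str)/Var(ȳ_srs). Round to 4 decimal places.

Var(ȳ_str) = Σ Wₕ²(1−fₕ)sₕ²/nₕ with Wₕ = Nₕ/30658:
  Very large: (1510/30658)²·(1−313/1510)·20/313 = 1.2287658 × 10^-4
  Large: (18040/30658)²·(1−1793/18040)·14.7/1793 = 0.0025565784
  Small: (11108/30658)²·(1−2556/11108)·38.4/2556 = 0.0015184004
  → Var(ȳ_str) = 0.0041978554.
Var(ȳ_srs) = (1 − 4662/30658)·44.35/4662 = 0.00806648.
deff = 0.0041978554 / 0.00806648 = 0.5204.

0.5204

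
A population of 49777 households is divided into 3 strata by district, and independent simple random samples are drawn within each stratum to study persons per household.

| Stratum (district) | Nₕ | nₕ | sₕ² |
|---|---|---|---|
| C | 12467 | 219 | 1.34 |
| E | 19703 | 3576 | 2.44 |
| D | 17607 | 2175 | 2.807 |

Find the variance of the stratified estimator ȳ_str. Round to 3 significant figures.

Var(ȳ_str) = Σₕ Wₕ²(1 − fₕ)sₕ²/nₕ with Wₕ = Nₕ/N, N = 49777.
C: Wₕ = 0.25045704; term = 0.25045704²·(1 − 0.01756638)·1.34/219 = 3.770773 × 10^-4.
E: Wₕ = 0.39582538; term = 0.39582538²·(1 − 0.18149520)·2.44/3576 = 8.7502573 × 10^-5.
D: Wₕ = 0.35371758; term = 0.35371758²·(1 − 0.12353041)·2.807/2175 = 1.4152504 × 10^-4.
Sum = 6.0610491 × 10^-4.

6.06 × 10^-4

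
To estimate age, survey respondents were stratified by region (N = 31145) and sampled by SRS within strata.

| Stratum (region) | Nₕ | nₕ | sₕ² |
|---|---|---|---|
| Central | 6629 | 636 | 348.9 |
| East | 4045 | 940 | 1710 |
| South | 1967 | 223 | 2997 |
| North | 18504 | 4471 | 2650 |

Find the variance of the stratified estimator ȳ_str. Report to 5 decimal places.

Var(ȳ_str) = Σₕ Wₕ²(1 − fₕ)sₕ²/nₕ with Wₕ = Nₕ/N, N = 31145.
Central: Wₕ = 0.21284315; term = 0.21284315²·(1 − 0.09594207)·348.9/636 = 0.022467745.
East: Wₕ = 0.12987638; term = 0.12987638²·(1 − 0.23238566)·1710/940 = 0.023554382.
South: Wₕ = 0.06315620; term = 0.06315620²·(1 − 0.11337062)·2997/223 = 0.047528713.
North: Wₕ = 0.59412426; term = 0.59412426²·(1 − 0.24162343)·2650/4471 = 0.15866483.
Sum = 0.25221567.

0.25222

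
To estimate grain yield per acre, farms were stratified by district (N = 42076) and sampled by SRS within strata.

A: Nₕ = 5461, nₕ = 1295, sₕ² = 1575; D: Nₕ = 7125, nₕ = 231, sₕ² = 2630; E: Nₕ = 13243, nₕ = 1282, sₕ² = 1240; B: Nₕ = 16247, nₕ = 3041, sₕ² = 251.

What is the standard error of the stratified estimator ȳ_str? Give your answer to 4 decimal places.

0.6543

Var(ȳ_str) = Σₕ Wₕ²(1 − fₕ)sₕ²/nₕ with Wₕ = Nₕ/N, N = 42076.
A: Wₕ = 0.12978895; term = 0.12978895²·(1 − 0.23713606)·1575/1295 = 0.015629077.
D: Wₕ = 0.16933644; term = 0.16933644²·(1 − 0.03242105)·2630/231 = 0.31588647.
E: Wₕ = 0.31473999; term = 0.31473999²·(1 − 0.09680586)·1240/1282 = 0.086540348.
B: Wₕ = 0.38613461; term = 0.38613461²·(1 − 0.18717302)·251/3041 = 0.01000306.
Sum = 0.42805896.
SE = √(0.42805896) = 0.6543.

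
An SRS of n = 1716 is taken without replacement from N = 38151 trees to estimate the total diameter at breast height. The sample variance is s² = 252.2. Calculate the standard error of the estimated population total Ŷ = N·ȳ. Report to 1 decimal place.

14293.1

Var(Ŷ) = N²·Var(ȳ) = N²·(1 − n/N)·s²/n.
f = 1716/38151 = 0.04497916; Var(ȳ) = 0.95502084·252.2/1716 = 0.14035912.
Var(Ŷ) = 38151² · 0.14035912 = 2.0429253 × 10^8.
SE(Ŷ) = √(2.0429253 × 10^8) = 14293.1.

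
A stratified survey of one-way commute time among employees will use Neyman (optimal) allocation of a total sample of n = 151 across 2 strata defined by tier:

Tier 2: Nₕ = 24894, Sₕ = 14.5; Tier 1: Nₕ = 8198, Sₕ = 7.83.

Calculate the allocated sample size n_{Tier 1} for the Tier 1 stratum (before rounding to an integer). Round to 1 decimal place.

Neyman allocation: nₕ = n·NₕSₕ / Σⱼ NⱼSⱼ.
Σ NⱼSⱼ = 24894·14.5 + 8198·7.83 = 425153.34.
n_{Tier 1} = 151·8198·7.83 / 425153.34 = 22.8.

22.8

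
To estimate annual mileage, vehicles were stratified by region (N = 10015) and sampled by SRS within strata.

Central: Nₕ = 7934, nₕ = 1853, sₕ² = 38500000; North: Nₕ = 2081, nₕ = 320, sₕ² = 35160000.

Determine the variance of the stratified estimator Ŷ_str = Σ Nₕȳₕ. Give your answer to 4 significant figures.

Var(Ŷ_str) = Σₕ Nₕ²(1 − fₕ)sₕ²/nₕ.
Central: 7934²·(1 − 1853/7934)·38500000/1853 = 1.0024264 × 10^12.
North: 2081²·(1 − 320/2081)·35160000/320 = 4.0265243 × 10^11.
Sum = 1.4050788 × 10^12.

1.405 × 10^12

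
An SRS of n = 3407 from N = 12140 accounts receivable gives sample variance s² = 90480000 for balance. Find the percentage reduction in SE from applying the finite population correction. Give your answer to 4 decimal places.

f = n/N = 3407/12140 = 0.28064250.
SE_no-fpc = √(s²/n) = 162.96346; SE_fpc = √((1−f)s²/n) = 138.21737.
Ratio = √(1−f) = 0.84814945. Reduction = 100·(1 − 0.84814945) = 15.1851%.

15.1851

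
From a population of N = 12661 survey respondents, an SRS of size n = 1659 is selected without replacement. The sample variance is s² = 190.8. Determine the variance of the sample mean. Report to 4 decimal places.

0.0999

Under SRS without replacement, Var(ȳ) = (1 − f)·s²/n with f = n/N = 1659/12661 = 0.13103230.
Var(ȳ) = (1 − 0.13103230)·190.8/1659 = 0.86896770·0.11500904 = 0.099939142.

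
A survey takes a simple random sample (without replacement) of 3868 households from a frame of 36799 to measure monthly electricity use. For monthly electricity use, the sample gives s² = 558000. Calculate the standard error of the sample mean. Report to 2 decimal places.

11.36

Under SRS without replacement, Var(ȳ) = (1 − f)·s²/n with f = n/N = 3868/36799 = 0.10511155.
Var(ȳ) = (1 − 0.10511155)·558000/3868 = 0.89488845·144.2606 = 129.09714.
SE(ȳ) = √(129.09714) = 11.36.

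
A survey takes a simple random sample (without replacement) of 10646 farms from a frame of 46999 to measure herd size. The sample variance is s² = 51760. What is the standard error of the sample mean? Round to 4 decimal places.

1.9392

Under SRS without replacement, Var(ȳ) = (1 − f)·s²/n with f = n/N = 10646/46999 = 0.22651546.
Var(ȳ) = (1 − 0.22651546)·51760/10646 = 0.77348454·4.86192 = 3.7606199.
SE(ȳ) = √(3.7606199) = 1.9392.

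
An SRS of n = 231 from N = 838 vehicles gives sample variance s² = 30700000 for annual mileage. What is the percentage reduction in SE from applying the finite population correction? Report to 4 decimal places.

f = n/N = 231/838 = 0.27565632.
SE_no-fpc = √(s²/n) = 364.55512; SE_fpc = √((1−f)s²/n) = 310.26696.
Ratio = √(1−f) = 0.85108382. Reduction = 100·(1 − 0.85108382) = 14.8916%.

14.8916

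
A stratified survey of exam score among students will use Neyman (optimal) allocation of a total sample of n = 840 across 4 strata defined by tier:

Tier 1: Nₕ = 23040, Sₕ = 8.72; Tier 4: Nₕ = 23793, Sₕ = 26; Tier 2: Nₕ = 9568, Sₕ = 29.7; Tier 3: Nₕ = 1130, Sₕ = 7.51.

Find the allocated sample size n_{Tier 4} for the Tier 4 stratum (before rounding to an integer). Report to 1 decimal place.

Neyman allocation: nₕ = n·NₕSₕ / Σⱼ NⱼSⱼ.
Σ NⱼSⱼ = 23040·8.72 + 23793·26 + 9568·29.7 + 1130·7.51 = 1.1121827 × 10^6.
n_{Tier 4} = 840·23793·26 / (1.1121827 × 10^6) = 467.2.

467.2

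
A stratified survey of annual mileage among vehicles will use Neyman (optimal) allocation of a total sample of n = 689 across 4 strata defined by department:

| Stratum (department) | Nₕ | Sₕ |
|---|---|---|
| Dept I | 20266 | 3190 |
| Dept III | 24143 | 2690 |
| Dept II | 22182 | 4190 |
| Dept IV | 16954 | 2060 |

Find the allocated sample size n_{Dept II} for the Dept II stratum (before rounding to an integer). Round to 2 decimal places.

Neyman allocation: nₕ = n·NₕSₕ / Σⱼ NⱼSⱼ.
Σ NⱼSⱼ = 20266·3190 + 24143·2690 + 22182·4190 + 16954·2060 = 2.5746103 × 10^8.
n_{Dept II} = 689·22182·4190 / (2.5746103 × 10^8) = 248.73.

248.73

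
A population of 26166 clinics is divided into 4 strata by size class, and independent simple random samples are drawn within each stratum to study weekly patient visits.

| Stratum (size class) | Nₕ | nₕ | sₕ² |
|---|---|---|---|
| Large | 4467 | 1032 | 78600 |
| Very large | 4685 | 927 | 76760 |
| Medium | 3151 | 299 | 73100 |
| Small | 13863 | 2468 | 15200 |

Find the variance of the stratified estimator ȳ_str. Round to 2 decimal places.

Var(ȳ_str) = Σₕ Wₕ²(1 − fₕ)sₕ²/nₕ with Wₕ = Nₕ/N, N = 26166.
Large: Wₕ = 0.17071773; term = 0.17071773²·(1 − 0.23102754)·78600/1032 = 1.706911.
Very large: Wₕ = 0.17904915; term = 0.17904915²·(1 − 0.19786553)·76760/927 = 2.1293494.
Medium: Wₕ = 0.12042345; term = 0.12042345²·(1 − 0.09489051)·73100/299 = 3.2089979.
Small: Wₕ = 0.52980968; term = 0.52980968²·(1 − 0.17802784)·15200/2468 = 1.421004.
Sum = 8.4662623.

8.47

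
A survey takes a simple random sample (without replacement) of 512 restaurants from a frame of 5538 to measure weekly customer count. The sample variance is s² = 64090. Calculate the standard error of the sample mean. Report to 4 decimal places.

Under SRS without replacement, Var(ȳ) = (1 − f)·s²/n with f = n/N = 512/5538 = 0.09245215.
Var(ȳ) = (1 − 0.09245215)·64090/512 = 0.90754785·125.17578 = 113.60301.
SE(ȳ) = √(113.60301) = 10.6585.

10.6585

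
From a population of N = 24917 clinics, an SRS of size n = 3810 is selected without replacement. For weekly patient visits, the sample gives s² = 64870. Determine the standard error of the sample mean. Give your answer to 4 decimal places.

3.7977

Under SRS without replacement, Var(ȳ) = (1 − f)·s²/n with f = n/N = 3810/24917 = 0.15290765.
Var(ȳ) = (1 − 0.15290765)·64870/3810 = 0.84709235·17.026247 = 14.422803.
SE(ȳ) = √(14.422803) = 3.7977.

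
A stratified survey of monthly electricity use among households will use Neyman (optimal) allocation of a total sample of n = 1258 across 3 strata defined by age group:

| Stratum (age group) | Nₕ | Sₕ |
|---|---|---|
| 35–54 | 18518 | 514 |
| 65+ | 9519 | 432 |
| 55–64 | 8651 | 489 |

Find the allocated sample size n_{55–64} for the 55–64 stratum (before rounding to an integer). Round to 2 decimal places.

297.96

Neyman allocation: nₕ = n·NₕSₕ / Σⱼ NⱼSⱼ.
Σ NⱼSⱼ = 18518·514 + 9519·432 + 8651·489 = 1.7860799 × 10^7.
n_{55–64} = 1258·8651·489 / (1.7860799 × 10^7) = 297.96.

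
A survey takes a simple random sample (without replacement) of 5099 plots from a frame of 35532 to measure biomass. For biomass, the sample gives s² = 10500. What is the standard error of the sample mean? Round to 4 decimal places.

1.3281

Under SRS without replacement, Var(ȳ) = (1 − f)·s²/n with f = n/N = 5099/35532 = 0.14350445.
Var(ȳ) = (1 − 0.14350445)·10500/5099 = 0.85649555·2.0592273 = 1.763719.
SE(ȳ) = √(1.763719) = 1.3281.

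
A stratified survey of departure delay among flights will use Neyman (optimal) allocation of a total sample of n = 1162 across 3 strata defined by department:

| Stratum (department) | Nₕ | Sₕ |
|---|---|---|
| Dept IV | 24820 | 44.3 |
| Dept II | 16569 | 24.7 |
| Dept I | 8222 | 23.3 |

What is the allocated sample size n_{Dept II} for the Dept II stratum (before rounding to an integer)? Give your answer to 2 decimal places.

Neyman allocation: nₕ = n·NₕSₕ / Σⱼ NⱼSⱼ.
Σ NⱼSⱼ = 24820·44.3 + 16569·24.7 + 8222·23.3 = 1.7003529 × 10^6.
n_{Dept II} = 1162·16569·24.7 / (1.7003529 × 10^6) = 279.68.

279.68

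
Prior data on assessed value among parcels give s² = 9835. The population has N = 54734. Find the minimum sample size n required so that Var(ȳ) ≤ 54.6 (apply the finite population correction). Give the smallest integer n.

180

Without fpc, n₀ = s²/D = 9835/54.6 = 180.1282.
With fpc, (1 − n/N)·s²/n ≤ D requires n ≥ n₀/(1 + n₀/N) = 180.1282/(1 + 180.1282/54734) = 179.5373.
Rounding up, n = 180.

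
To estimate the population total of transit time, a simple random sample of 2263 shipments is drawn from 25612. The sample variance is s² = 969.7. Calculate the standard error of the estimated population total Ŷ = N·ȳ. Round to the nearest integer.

Var(Ŷ) = N²·Var(ȳ) = N²·(1 − n/N)·s²/n.
f = 2263/25612 = 0.08835702; Var(ȳ) = 0.91164298·969.7/2263 = 0.39064083.
Var(Ŷ) = 25612² · 0.39064083 = 2.5625044 × 10^8.
SE(Ŷ) = √(2.5625044 × 10^8) = 16008.

16008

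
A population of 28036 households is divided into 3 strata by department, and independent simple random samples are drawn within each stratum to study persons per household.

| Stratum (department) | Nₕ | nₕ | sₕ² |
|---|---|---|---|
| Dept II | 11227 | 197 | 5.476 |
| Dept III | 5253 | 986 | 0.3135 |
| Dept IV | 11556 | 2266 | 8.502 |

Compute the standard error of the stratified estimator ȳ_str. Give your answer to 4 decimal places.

0.0700

Var(ȳ_str) = Σₕ Wₕ²(1 − fₕ)sₕ²/nₕ with Wₕ = Nₕ/N, N = 28036.
Dept II: Wₕ = 0.40044942; term = 0.40044942²·(1 − 0.01754698)·5.476/197 = 0.0043792965.
Dept III: Wₕ = 0.18736624; term = 0.18736624²·(1 − 0.18770227)·0.3135/986 = 9.0668947 × 10^-6.
Dept IV: Wₕ = 0.41218433; term = 0.41218433²·(1 − 0.19608861)·8.502/2266 = 5.1245099 × 10^-4.
Sum = 0.0049008144.
SE = √(0.0049008144) = 0.0700.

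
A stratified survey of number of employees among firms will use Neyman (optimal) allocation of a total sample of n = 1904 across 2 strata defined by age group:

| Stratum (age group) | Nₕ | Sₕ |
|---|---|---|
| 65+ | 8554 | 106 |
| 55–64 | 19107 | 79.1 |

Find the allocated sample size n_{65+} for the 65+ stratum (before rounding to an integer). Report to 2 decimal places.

713.95

Neyman allocation: nₕ = n·NₕSₕ / Σⱼ NⱼSⱼ.
Σ NⱼSⱼ = 8554·106 + 19107·79.1 = 2.4180877 × 10^6.
n_{65+} = 1904·8554·106 / (2.4180877 × 10^6) = 713.95.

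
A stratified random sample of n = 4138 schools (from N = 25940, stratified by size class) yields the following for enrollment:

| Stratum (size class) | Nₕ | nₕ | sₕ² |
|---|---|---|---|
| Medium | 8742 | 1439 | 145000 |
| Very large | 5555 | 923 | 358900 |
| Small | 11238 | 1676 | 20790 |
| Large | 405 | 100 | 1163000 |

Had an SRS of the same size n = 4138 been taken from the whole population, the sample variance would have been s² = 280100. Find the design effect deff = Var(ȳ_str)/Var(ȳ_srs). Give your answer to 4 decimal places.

Var(ȳ_str) = Σ Wₕ²(1−fₕ)sₕ²/nₕ with Wₕ = Nₕ/25940:
  Medium: (8742/25940)²·(1−1439/8742)·145000/1439 = 9.5604727
  Very large: (5555/25940)²·(1−923/5555)·358900/923 = 14.869091
  Small: (11238/25940)²·(1−1676/11238)·20790/1676 = 1.9809718
  Large: (405/25940)²·(1−100/405)·1163000/100 = 2.134984
  → Var(ȳ_str) = 28.54552.
Var(ȳ_srs) = (1 − 4138/25940)·280100/4138 = 56.89171.
deff = 28.54552 / 56.89171 = 0.5018.

0.5018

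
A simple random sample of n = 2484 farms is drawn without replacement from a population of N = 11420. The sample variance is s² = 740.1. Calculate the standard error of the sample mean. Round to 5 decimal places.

Under SRS without replacement, Var(ȳ) = (1 − f)·s²/n with f = n/N = 2484/11420 = 0.21751313.
Var(ȳ) = (1 − 0.21751313)·740.1/2484 = 0.78248687·0.29794686 = 0.2331395.
SE(ȳ) = √(0.2331395) = 0.48285.

0.48285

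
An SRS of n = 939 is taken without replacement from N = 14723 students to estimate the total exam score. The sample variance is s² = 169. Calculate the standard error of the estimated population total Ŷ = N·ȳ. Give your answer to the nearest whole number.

6044

Var(Ŷ) = N²·Var(ȳ) = N²·(1 − n/N)·s²/n.
f = 939/14723 = 0.06377776; Var(ȳ) = 0.93622224·169/939 = 0.16850006.
Var(Ŷ) = 14723² · 0.16850006 = 3.6525207 × 10^7.
SE(Ŷ) = √(3.6525207 × 10^7) = 6044.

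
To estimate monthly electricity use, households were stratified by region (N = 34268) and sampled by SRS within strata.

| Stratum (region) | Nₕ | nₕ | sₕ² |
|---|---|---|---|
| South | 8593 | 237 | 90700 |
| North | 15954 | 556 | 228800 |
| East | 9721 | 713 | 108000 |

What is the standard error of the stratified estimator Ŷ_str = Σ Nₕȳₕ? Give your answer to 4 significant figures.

376600

Var(Ŷ_str) = Σₕ Nₕ²(1 − fₕ)sₕ²/nₕ.
South: 8593²·(1 − 237/8593)·90700/237 = 2.747908 × 10^10.
North: 15954²·(1 − 556/15954)·228800/556 = 1.0109161 × 10^11.
East: 9721²·(1 − 713/9721)·108000/713 = 1.326397 × 10^10.
Sum = 1.4183466 × 10^11.
SE = √(1.4183466 × 10^11) = 376600.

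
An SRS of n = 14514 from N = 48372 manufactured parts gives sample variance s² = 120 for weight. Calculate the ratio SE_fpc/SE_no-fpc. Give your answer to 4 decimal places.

0.8366

f = n/N = 14514/48372 = 0.30004962.
SE_no-fpc = √(s²/n) = 0.09092788; SE_fpc = √((1−f)s²/n) = 0.076073026.
Ratio = √(1−f) = 0.83663038.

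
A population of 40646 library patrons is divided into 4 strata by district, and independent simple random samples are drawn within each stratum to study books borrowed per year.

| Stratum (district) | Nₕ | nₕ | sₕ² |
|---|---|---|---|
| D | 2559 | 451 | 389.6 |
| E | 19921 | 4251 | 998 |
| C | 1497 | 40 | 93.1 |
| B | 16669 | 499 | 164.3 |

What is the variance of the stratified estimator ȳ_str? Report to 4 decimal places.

0.1040

Var(ȳ_str) = Σₕ Wₕ²(1 − fₕ)sₕ²/nₕ with Wₕ = Nₕ/N, N = 40646.
D: Wₕ = 0.06295822; term = 0.06295822²·(1 − 0.17624072)·389.6/451 = 0.0028206401.
E: Wₕ = 0.49010973; term = 0.49010973²·(1 − 0.21339290)·998/4251 = 0.044359224.
C: Wₕ = 0.03683019; term = 0.03683019²·(1 − 0.02672011)·93.1/40 = 0.0030728079.
B: Wₕ = 0.41010186; term = 0.41010186²·(1 − 0.02993581)·164.3/499 = 0.053718139.
Sum = 0.10397081.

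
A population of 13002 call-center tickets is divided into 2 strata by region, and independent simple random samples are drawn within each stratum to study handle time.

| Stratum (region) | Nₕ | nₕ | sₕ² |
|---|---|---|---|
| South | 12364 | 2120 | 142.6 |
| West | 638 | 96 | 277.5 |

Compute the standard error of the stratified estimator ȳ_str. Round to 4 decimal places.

0.2373

Var(ȳ_str) = Σₕ Wₕ²(1 − fₕ)sₕ²/nₕ with Wₕ = Nₕ/N, N = 13002.
South: Wₕ = 0.95093063; term = 0.95093063²·(1 − 0.17146555)·142.6/2120 = 0.050395517.
West: Wₕ = 0.04906937; term = 0.04906937²·(1 − 0.15047022)·277.5/96 = 0.0059127756.
Sum = 0.056308293.
SE = √(0.056308293) = 0.2373.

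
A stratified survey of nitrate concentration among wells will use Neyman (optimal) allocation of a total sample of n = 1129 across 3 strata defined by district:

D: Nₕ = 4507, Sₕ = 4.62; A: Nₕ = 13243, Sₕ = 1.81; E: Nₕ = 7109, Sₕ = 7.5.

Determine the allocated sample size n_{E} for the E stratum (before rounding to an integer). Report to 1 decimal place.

Neyman allocation: nₕ = n·NₕSₕ / Σⱼ NⱼSⱼ.
Σ NⱼSⱼ = 4507·4.62 + 13243·1.81 + 7109·7.5 = 98109.67.
n_{E} = 1129·7109·7.5 / 98109.67 = 613.6.

613.6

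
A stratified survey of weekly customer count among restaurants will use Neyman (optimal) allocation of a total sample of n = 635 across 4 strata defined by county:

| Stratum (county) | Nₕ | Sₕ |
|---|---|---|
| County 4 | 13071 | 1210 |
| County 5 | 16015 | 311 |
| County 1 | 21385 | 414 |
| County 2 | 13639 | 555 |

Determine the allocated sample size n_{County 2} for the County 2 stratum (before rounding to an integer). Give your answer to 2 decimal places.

129.14

Neyman allocation: nₕ = n·NₕSₕ / Σⱼ NⱼSⱼ.
Σ NⱼSⱼ = 13071·1210 + 16015·311 + 21385·414 + 13639·555 = 3.721961 × 10^7.
n_{County 2} = 635·13639·555 / (3.721961 × 10^7) = 129.14.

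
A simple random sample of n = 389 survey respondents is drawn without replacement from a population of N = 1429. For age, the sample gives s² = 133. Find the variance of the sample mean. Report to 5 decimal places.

Under SRS without replacement, Var(ȳ) = (1 − f)·s²/n with f = n/N = 389/1429 = 0.27221833.
Var(ȳ) = (1 − 0.27221833)·133/389 = 0.72778167·0.34190231 = 0.24883024.

0.24883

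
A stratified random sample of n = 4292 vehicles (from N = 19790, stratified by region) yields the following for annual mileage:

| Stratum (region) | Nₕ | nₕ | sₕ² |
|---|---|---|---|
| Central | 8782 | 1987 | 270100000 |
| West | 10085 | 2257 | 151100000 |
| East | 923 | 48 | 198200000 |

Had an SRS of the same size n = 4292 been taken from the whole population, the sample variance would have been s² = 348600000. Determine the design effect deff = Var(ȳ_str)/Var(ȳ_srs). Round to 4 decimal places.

0.6717

Var(ȳ_str) = Σ Wₕ²(1−fₕ)sₕ²/nₕ with Wₕ = Nₕ/19790:
  Central: (8782/19790)²·(1−1987/8782)·270100000/1987 = 20711.809
  West: (10085/19790)²·(1−2257/10085)·151100000/2257 = 13494.849
  East: (923/19790)²·(1−48/923)·198200000/48 = 8514.9201
  → Var(ȳ_str) = 42721.578.
Var(ȳ_srs) = (1 − 4292/19790)·348600000/4292 = 63605.919.
deff = 42721.578 / 63605.919 = 0.6717.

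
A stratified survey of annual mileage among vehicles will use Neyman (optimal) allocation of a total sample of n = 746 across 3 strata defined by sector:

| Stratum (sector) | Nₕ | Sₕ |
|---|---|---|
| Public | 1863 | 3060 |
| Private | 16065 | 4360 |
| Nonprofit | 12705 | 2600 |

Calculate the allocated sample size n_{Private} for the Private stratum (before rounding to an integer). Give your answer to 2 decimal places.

Neyman allocation: nₕ = n·NₕSₕ / Σⱼ NⱼSⱼ.
Σ NⱼSⱼ = 1863·3060 + 16065·4360 + 12705·2600 = 1.0877718 × 10^8.
n_{Private} = 746·16065·4360 / (1.0877718 × 10^8) = 480.36.

480.36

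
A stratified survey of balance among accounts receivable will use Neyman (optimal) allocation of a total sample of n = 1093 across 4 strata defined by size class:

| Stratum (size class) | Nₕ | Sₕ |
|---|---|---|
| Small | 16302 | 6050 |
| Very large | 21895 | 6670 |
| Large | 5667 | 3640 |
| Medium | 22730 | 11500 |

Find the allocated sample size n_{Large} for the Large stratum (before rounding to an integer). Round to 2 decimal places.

Neyman allocation: nₕ = n·NₕSₕ / Σⱼ NⱼSⱼ.
Σ NⱼSⱼ = 16302·6050 + 21895·6670 + 5667·3640 + 22730·11500 = 5.2668963 × 10^8.
n_{Large} = 1093·5667·3640 / (5.2668963 × 10^8) = 42.81.

42.81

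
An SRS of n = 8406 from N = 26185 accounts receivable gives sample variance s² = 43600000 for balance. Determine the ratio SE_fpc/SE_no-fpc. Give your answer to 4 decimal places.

0.8240

f = n/N = 8406/26185 = 0.32102349.
SE_no-fpc = √(s²/n) = 72.019243; SE_fpc = √((1−f)s²/n) = 59.343879.
Ratio = √(1−f) = 0.82400031.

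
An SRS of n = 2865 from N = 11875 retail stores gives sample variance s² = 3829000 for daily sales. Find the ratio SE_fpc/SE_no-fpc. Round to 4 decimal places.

f = n/N = 2865/11875 = 0.24126316.
SE_no-fpc = √(s²/n) = 36.557827; SE_fpc = √((1−f)s²/n) = 31.843878.
Ratio = √(1−f) = 0.87105502.

0.8711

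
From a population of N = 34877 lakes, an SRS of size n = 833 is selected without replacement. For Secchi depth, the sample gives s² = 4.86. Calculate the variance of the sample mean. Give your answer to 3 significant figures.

Under SRS without replacement, Var(ȳ) = (1 − f)·s²/n with f = n/N = 833/34877 = 0.02388393.
Var(ȳ) = (1 − 0.02388393)·4.86/833 = 0.97611607·0.0058343337 = 0.0056949869.

0.00569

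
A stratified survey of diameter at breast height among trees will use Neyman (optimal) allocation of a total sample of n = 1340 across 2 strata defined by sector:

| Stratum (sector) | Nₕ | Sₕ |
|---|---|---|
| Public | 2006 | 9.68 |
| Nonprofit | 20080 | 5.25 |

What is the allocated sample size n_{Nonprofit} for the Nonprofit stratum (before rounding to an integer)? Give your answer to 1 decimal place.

1131.6

Neyman allocation: nₕ = n·NₕSₕ / Σⱼ NⱼSⱼ.
Σ NⱼSⱼ = 2006·9.68 + 20080·5.25 = 124838.08.
n_{Nonprofit} = 1340·20080·5.25 / 124838.08 = 1131.6.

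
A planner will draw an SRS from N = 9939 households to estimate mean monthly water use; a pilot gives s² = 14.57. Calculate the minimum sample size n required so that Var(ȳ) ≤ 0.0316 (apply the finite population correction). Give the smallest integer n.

441

Without fpc, n₀ = s²/D = 14.57/0.0316 = 461.0759.
With fpc, (1 − n/N)·s²/n ≤ D requires n ≥ n₀/(1 + n₀/N) = 461.0759/(1 + 461.0759/9939) = 440.6346.
Rounding up, n = 441.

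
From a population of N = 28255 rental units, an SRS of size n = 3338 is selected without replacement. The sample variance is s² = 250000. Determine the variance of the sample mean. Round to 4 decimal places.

Under SRS without replacement, Var(ȳ) = (1 − f)·s²/n with f = n/N = 3338/28255 = 0.11813838.
Var(ȳ) = (1 − 0.11813838)·250000/3338 = 0.88186162·74.895147 = 66.047155.

66.0472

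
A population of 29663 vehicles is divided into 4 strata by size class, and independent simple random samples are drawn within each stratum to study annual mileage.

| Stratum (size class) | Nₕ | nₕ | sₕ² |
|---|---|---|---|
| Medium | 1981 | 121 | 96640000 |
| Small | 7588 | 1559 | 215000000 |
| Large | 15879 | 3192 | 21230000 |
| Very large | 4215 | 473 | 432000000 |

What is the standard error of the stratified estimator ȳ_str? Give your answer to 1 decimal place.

Var(ȳ_str) = Σₕ Wₕ²(1 − fₕ)sₕ²/nₕ with Wₕ = Nₕ/N, N = 29663.
Medium: Wₕ = 0.06678354; term = 0.06678354²·(1 − 0.06108026)·96640000/121 = 3344.5587.
Small: Wₕ = 0.25580690; term = 0.25580690²·(1 − 0.20545598)·215000000/1559 = 7170.2584.
Large: Wₕ = 0.53531335; term = 0.53531335²·(1 − 0.20102022)·21230000/3192 = 1522.7866.
Very large: Wₕ = 0.14209621; term = 0.14209621²·(1 − 0.11221827)·432000000/473 = 16371.702.
Sum = 28409.306.
SE = √(28409.306) = 168.6.

168.6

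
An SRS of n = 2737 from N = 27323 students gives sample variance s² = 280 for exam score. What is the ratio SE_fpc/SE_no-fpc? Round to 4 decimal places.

f = n/N = 2737/27323 = 0.10017202.
SE_no-fpc = √(s²/n) = 0.31984651; SE_fpc = √((1−f)s²/n) = 0.30340404.
Ratio = √(1−f) = 0.94859263.

0.9486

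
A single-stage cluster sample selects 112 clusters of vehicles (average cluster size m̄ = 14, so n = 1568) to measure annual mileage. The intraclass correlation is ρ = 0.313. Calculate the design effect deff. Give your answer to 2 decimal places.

deff = 1 + (14 − 1)·0.313 = 1 + 4.069 = 5.069.

5.07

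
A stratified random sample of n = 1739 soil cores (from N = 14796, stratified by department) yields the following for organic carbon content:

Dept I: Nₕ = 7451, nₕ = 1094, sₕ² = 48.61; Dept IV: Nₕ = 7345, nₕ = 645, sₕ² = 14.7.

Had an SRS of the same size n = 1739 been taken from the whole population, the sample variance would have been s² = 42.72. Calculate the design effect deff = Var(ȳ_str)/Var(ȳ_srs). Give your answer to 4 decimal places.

Var(ȳ_str) = Σ Wₕ²(1−fₕ)sₕ²/nₕ with Wₕ = Nₕ/14796:
  Dept I: (7451/14796)²·(1−1094/7451)·48.61/1094 = 0.0096136084
  Dept IV: (7345/14796)²·(1−645/7345)·14.7/645 = 0.0051231324
  → Var(ȳ_str) = 0.014736741.
Var(ȳ_srs) = (1 − 1739/14796)·42.72/1739 = 0.021678576.
deff = 0.014736741 / 0.021678576 = 0.6798.

0.6798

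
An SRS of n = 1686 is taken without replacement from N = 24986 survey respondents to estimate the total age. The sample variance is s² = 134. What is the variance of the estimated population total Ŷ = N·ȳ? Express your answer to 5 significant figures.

4.6270 × 10^7

Var(Ŷ) = N²·Var(ȳ) = N²·(1 − n/N)·s²/n.
f = 1686/24986 = 0.06747779; Var(ȳ) = 0.93252221·134/1686 = 0.074115051.
Var(Ŷ) = 24986² · 0.074115051 = 4.6270041 × 10^7.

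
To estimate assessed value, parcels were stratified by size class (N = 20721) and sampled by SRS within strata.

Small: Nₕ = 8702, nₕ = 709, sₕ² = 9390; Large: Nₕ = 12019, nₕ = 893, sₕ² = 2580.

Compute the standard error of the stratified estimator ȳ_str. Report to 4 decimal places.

1.7451

Var(ȳ_str) = Σₕ Wₕ²(1 − fₕ)sₕ²/nₕ with Wₕ = Nₕ/N, N = 20721.
Small: Wₕ = 0.41996043; term = 0.41996043²·(1 − 0.08147552)·9390/709 = 2.1454916.
Large: Wₕ = 0.58003957; term = 0.58003957²·(1 − 0.07429903)·2580/893 = 0.89981705.
Sum = 3.0453087.
SE = √(3.0453087) = 1.7451.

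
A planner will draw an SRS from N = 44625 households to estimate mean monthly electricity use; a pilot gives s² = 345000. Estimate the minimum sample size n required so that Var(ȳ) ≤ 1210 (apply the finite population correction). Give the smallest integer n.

284

Without fpc, n₀ = s²/D = 345000/1210 = 285.1240.
With fpc, (1 − n/N)·s²/n ≤ D requires n ≥ n₀/(1 + n₀/N) = 285.1240/(1 + 285.1240/44625) = 283.3138.
Rounding up, n = 284.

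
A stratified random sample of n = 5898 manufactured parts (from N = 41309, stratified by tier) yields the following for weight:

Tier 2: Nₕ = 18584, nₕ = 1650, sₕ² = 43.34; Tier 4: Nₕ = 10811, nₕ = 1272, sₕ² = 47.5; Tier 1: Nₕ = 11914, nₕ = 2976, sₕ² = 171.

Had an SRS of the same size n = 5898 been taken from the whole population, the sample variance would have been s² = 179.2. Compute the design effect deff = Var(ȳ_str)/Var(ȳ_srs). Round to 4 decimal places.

Var(ȳ_str) = Σ Wₕ²(1−fₕ)sₕ²/nₕ with Wₕ = Nₕ/41309:
  Tier 2: (18584/41309)²·(1−1650/18584)·43.34/1650 = 0.004844114
  Tier 4: (10811/41309)²·(1−1272/10811)·47.5/1272 = 0.0022567625
  Tier 1: (11914/41309)²·(1−2976/11914)·171/2976 = 0.003585682
  → Var(ȳ_str) = 0.010686559.
Var(ȳ_srs) = (1 − 5898/41309)·179.2/5898 = 0.026045143.
deff = 0.010686559 / 0.026045143 = 0.4103.

0.4103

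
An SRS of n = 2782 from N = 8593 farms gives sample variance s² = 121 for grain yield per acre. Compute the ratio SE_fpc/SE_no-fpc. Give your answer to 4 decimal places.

0.8223

f = n/N = 2782/8593 = 0.32375189.
SE_no-fpc = √(s²/n) = 0.20855189; SE_fpc = √((1−f)s²/n) = 0.1715012.
Ratio = √(1−f) = 0.82234306.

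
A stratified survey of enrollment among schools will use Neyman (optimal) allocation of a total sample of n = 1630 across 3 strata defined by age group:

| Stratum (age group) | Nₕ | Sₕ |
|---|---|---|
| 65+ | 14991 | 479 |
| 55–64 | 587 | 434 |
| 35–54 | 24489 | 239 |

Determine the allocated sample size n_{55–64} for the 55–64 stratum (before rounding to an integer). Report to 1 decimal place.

Neyman allocation: nₕ = n·NₕSₕ / Σⱼ NⱼSⱼ.
Σ NⱼSⱼ = 14991·479 + 587·434 + 24489·239 = 1.3288318 × 10^7.
n_{55–64} = 1630·587·434 / (1.3288318 × 10^7) = 31.2.

31.2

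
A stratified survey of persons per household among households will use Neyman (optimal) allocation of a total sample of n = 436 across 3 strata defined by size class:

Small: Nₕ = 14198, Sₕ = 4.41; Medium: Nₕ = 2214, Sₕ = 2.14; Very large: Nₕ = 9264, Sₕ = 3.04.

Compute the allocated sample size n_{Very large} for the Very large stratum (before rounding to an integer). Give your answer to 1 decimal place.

128.6

Neyman allocation: nₕ = n·NₕSₕ / Σⱼ NⱼSⱼ.
Σ NⱼSⱼ = 14198·4.41 + 2214·2.14 + 9264·3.04 = 95513.7.
n_{Very large} = 436·9264·3.04 / 95513.7 = 128.6.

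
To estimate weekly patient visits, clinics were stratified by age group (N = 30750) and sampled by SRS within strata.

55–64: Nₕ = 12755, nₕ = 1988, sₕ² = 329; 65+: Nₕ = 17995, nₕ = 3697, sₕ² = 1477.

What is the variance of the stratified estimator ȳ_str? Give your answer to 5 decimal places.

0.13275

Var(ȳ_str) = Σₕ Wₕ²(1 − fₕ)sₕ²/nₕ with Wₕ = Nₕ/N, N = 30750.
55–64: Wₕ = 0.41479675; term = 0.41479675²·(1 − 0.15586045)·329/1988 = 0.024036125.
65+: Wₕ = 0.58520325; term = 0.58520325²·(1 − 0.20544596)·1477/3697 = 0.10870961.
Sum = 0.13274574.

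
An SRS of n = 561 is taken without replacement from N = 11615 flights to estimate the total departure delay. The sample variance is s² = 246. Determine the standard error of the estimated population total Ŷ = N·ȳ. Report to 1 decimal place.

7503.4

Var(Ŷ) = N²·Var(ȳ) = N²·(1 − n/N)·s²/n.
f = 561/11615 = 0.04829961; Var(ȳ) = 0.95170039·246/561 = 0.41732316.
Var(Ŷ) = 11615² · 0.41732316 = 5.6300327 × 10^7.
SE(Ŷ) = √(5.6300327 × 10^7) = 7503.4.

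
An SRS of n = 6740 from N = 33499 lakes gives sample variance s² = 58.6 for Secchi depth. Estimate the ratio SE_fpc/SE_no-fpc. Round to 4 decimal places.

0.8938

f = n/N = 6740/33499 = 0.20120004.
SE_no-fpc = √(s²/n) = 0.093243563; SE_fpc = √((1−f)s²/n) = 0.083337003.
Ratio = √(1−f) = 0.89375610.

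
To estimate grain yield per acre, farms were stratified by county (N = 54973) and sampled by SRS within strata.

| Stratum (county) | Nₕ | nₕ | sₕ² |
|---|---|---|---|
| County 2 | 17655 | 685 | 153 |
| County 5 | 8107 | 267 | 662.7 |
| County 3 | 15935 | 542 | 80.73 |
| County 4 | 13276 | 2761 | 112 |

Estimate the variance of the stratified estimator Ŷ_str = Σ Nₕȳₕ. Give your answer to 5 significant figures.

Var(Ŷ_str) = Σₕ Nₕ²(1 − fₕ)sₕ²/nₕ.
County 2: 17655²·(1 − 685/17655)·153/685 = 6.6919151 × 10^7.
County 5: 8107²·(1 − 267/8107)·662.7/267 = 1.5775457 × 10^8.
County 3: 15935²·(1 − 542/15935)·80.73/542 = 3.6535159 × 10^7.
County 4: 13276²·(1 − 2761/13276)·112/2761 = 5.6627598 × 10^6.
Sum = 2.6687164 × 10^8.

2.6687 × 10^8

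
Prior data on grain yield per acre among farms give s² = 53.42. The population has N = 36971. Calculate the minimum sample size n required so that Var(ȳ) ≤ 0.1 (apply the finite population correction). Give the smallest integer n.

Without fpc, n₀ = s²/D = 53.42/0.1 = 534.2000.
With fpc, (1 − n/N)·s²/n ≤ D requires n ≥ n₀/(1 + n₀/N) = 534.2000/(1 + 534.2000/36971) = 526.5912.
Rounding up, n = 527.

527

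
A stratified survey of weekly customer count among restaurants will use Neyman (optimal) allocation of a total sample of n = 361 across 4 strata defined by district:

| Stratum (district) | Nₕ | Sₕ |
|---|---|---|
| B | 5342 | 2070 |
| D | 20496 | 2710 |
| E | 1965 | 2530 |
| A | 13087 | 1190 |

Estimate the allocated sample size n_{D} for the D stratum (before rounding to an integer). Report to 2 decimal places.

230.09

Neyman allocation: nₕ = n·NₕSₕ / Σⱼ NⱼSⱼ.
Σ NⱼSⱼ = 5342·2070 + 20496·2710 + 1965·2530 + 13087·1190 = 8.714708 × 10^7.
n_{D} = 361·20496·2710 / (8.714708 × 10^7) = 230.09.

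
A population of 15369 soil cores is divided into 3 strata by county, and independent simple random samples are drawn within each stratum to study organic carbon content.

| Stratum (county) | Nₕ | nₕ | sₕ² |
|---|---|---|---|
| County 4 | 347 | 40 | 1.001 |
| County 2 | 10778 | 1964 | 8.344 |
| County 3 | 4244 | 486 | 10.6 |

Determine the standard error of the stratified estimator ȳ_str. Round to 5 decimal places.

Var(ȳ_str) = Σₕ Wₕ²(1 − fₕ)sₕ²/nₕ with Wₕ = Nₕ/N, N = 15369.
County 4: Wₕ = 0.02257792; term = 0.02257792²·(1 − 0.11527378)·1.001/40 = 1.1286277 × 10^-5.
County 2: Wₕ = 0.70128180; term = 0.70128180²·(1 − 0.18222305)·8.344/1964 = 0.0017086488.
County 3: Wₕ = 0.27614028; term = 0.27614028²·(1 − 0.11451461)·10.6/486 = 0.0014726872.
Sum = 0.0031926223.
SE = √(0.0031926223) = 0.05650.

0.05650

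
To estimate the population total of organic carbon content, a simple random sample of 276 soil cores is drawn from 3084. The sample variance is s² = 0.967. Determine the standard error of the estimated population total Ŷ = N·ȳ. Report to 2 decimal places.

174.19

Var(Ŷ) = N²·Var(ȳ) = N²·(1 − n/N)·s²/n.
f = 276/3084 = 0.08949416; Var(ȳ) = 0.91050584·0.967/276 = 0.0031900694.
Var(Ŷ) = 3084² · 0.0031900694 = 30340.929.
SE(Ŷ) = √(30340.929) = 174.19.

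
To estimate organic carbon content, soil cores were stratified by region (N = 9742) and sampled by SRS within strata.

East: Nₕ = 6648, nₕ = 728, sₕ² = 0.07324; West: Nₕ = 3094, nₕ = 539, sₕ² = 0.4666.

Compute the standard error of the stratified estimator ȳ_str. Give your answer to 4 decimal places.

Var(ȳ_str) = Σₕ Wₕ²(1 − fₕ)sₕ²/nₕ with Wₕ = Nₕ/N, N = 9742.
East: Wₕ = 0.68240608; term = 0.68240608²·(1 − 0.10950662)·0.07324/728 = 4.1718955 × 10^-5.
West: Wₕ = 0.31759392; term = 0.31759392²·(1 − 0.17420814)·0.4666/539 = 7.2105922 × 10^-5.
Sum = 1.1382488 × 10^-4.
SE = √(1.1382488 × 10^-4) = 0.0107.

0.0107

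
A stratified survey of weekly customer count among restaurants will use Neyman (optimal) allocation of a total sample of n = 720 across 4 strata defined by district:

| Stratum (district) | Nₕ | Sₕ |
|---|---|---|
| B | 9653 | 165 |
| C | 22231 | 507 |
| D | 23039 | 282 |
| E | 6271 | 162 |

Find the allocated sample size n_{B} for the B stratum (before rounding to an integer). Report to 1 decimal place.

Neyman allocation: nₕ = n·NₕSₕ / Σⱼ NⱼSⱼ.
Σ NⱼSⱼ = 9653·165 + 22231·507 + 23039·282 + 6271·162 = 2.0376762 × 10^7.
n_{B} = 720·9653·165 / (2.0376762 × 10^7) = 56.3.

56.3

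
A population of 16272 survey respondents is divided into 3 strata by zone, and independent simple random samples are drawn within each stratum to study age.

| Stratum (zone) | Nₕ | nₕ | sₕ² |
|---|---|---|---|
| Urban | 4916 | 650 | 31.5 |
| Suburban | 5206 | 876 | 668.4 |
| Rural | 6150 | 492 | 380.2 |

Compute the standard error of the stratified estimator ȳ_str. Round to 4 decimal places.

0.4127

Var(ȳ_str) = Σₕ Wₕ²(1 − fₕ)sₕ²/nₕ with Wₕ = Nₕ/N, N = 16272.
Urban: Wₕ = 0.30211406; term = 0.30211406²·(1 − 0.13222132)·31.5/650 = 0.0038383807.
Suburban: Wₕ = 0.31993609; term = 0.31993609²·(1 − 0.16826738)·668.4/876 = 0.064959478.
Rural: Wₕ = 0.37794985; term = 0.37794985²·(1 − 0.08000000)·380.2/492 = 0.10155544.
Sum = 0.1703533.
SE = √(0.1703533) = 0.4127.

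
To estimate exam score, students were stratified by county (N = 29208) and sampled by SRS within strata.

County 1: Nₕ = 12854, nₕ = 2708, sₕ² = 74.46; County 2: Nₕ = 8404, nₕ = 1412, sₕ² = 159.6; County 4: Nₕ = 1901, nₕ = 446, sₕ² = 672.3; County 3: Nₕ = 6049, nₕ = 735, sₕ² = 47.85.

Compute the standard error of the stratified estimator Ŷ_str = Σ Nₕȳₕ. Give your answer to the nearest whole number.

4061

Var(Ŷ_str) = Σₕ Nₕ²(1 − fₕ)sₕ²/nₕ.
County 1: 12854²·(1 − 2708/12854)·74.46/2708 = 3.5859772 × 10^6.
County 2: 8404²·(1 − 1412/8404)·159.6/1412 = 6.6417979 × 10^6.
County 4: 1901²·(1 − 446/1901)·672.3/446 = 4.1693981 × 10^6.
County 3: 6049²·(1 − 735/6049)·47.85/735 = 2.0926651 × 10^6.
Sum = 1.6489838 × 10^7.
SE = √(1.6489838 × 10^7) = 4061.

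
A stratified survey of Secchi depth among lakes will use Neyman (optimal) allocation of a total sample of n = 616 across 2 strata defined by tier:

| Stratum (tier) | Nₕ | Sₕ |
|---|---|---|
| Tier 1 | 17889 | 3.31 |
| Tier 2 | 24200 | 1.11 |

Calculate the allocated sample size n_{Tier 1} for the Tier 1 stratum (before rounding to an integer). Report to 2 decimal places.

Neyman allocation: nₕ = n·NₕSₕ / Σⱼ NⱼSⱼ.
Σ NⱼSⱼ = 17889·3.31 + 24200·1.11 = 86074.59.
n_{Tier 1} = 616·17889·3.31 / 86074.59 = 423.76.

423.76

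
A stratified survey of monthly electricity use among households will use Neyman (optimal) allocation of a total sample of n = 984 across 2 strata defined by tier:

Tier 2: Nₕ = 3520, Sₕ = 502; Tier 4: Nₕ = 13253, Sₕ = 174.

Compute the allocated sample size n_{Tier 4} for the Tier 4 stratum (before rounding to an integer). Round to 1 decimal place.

557.1

Neyman allocation: nₕ = n·NₕSₕ / Σⱼ NⱼSⱼ.
Σ NⱼSⱼ = 3520·502 + 13253·174 = 4.073062 × 10^6.
n_{Tier 4} = 984·13253·174 / (4.073062 × 10^6) = 557.1.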